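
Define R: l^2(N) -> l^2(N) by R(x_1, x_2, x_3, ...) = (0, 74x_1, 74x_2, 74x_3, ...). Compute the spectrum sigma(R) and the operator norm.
sigma(R) = closed disk {z in C : |z| ≤ 74}; ||R|| = 74

Note R = 74·U where U is the unit right shift (U x)_k = x_{k-1} (with x_0 := 0); so ||R|| = 74||U|| and sigma(R) = 74·sigma(U). ||R x||^2 = sum_{k≥1} |74x_k|^2 = 5476||x||^2, so ||R|| = 74 and sigma(R) ⊂ {|z| ≤ 74}. For any |lambda| < 74, the equation (R - lambda I) x = 0 forces x_1 = 0, then 74x_k = lambda x_{k+1} ⇒ x = 0, so R has no eigenvalues. But (R - lambda I) is not surjective for |lambda| < 74: solving (R - lambda I) x = e_1 would require x_n proportional to (lambda/74)^(-n), which is not in l^2. So every |lambda| < 74 lies in the residual spectrum. The boundary |lambda| = 74 is in the approximate point spectrum (the spectrum is closed). Hence sigma(R) is the closed disk of radius 74.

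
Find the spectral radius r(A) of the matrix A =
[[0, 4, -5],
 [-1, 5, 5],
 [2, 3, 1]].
r(A) ≈ 7.4342

The eigenvalues of A are the roots of its characteristic polynomial. With M = A (coefficients from the trace, the sum of principal 2x2 minors, and det A):
  p(λ) = det(λ I - M) = λ^3 - 6λ^2 + 4λ - 109.
No integer candidate from the rational root theorem (±divisors of 109) is a root, so the roots are irrational. The cubic discriminant is Δ = -367555 < 0, so there is one real root and a complex-conjugate pair. p(7) = -32 and p(8) = 51 have opposite signs, so a root lies in (7, 8); Newton's method refines it to λ ≈ 7.4342. Dividing out (λ - (7.4342)) leaves approximately λ^2 + 1.4342λ + 14.662. For λ^2 + 1.4342λ + 14.662 the discriminant is -56.5911. It is negative, so the remaining roots are the complex-conjugate pair λ ≈ -0.7171 ± 3.7614i. Their product equals the constant term, so |λ|^2 ≈ 14.662 and |λ| ≈ 3.8291.
Thus the eigenvalues (to 4 decimals) are 7.4342 (modulus 7.4342); -0.7171 ± 3.7614i (modulus 3.8291). The spectral radius is the largest modulus: r(A) ≈ 7.4342. (Cross-check: r(A) ≤ ||A||_2 ≈ 7.6523; equality holds whenever A is normal, though it can also hold for some non-normal A.)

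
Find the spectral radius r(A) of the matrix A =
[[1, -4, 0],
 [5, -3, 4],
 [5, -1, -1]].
r(A) ≈ 5.0412

The eigenvalues of A are the roots of its characteristic polynomial. With M = A (coefficients from the trace, the sum of principal 2x2 minors, and det A):
  p(λ) = det(λ I - M) = λ^3 + 3λ^2 + 23λ + 93.
No integer candidate from the rational root theorem (±divisors of 93) is a root, so the roots are irrational. The cubic discriminant is Δ = -171968 < 0, so there is one real root and a complex-conjugate pair. p(-4) = -15 and p(-3) = 24 have opposite signs, so a root lies in (-4, -3); Newton's method refines it to λ ≈ -3.6595. Dividing out (λ - (-3.6595)) leaves approximately λ^2 - 0.6595λ + 25.4134. For λ^2 - 0.6595λ + 25.4134 the discriminant is -101.2186. It is negative, so the remaining roots are the complex-conjugate pair λ ≈ 0.3297 ± 5.0304i. Their product equals the constant term, so |λ|^2 ≈ 25.4134 and |λ| ≈ 5.0412.
Thus the eigenvalues (to 4 decimals) are -3.6595 (modulus 3.6595); 0.3297 ± 5.0304i (modulus 5.0412). The spectral radius is the largest modulus: r(A) ≈ 5.0412. (Cross-check: r(A) ≤ ||A||_2 ≈ 8.4751; equality holds whenever A is normal, though it can also hold for some non-normal A.)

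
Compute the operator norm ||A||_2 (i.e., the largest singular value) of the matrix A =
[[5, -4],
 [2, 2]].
||A||_2 = sqrt((49 + sqrt(1105))/2) ≈ 6.4125 (= sqrt(largest eigenvalue of A^T A))

||A||_2 = sigma_max(A) = sqrt(lambda_max(A^T A)). Form the symmetric matrix M = A^T A =
[[29, -16],
 [-16, 20]].
Its characteristic polynomial (trace, determinant of M give the coefficients) is
  p(λ) = det(λ I - M) = λ^2 - 49λ + 324.
For λ^2 - 49λ + 324 the discriminant is 1105. It is nonnegative but not a perfect square, so the roots are real and irrational: λ = (49 ± sqrt(1105))/2 ≈ 41.1208, 7.8792.
So the eigenvalues of A^T A are ≈ 7.8792, 41.1208 (all ≥ 0, as they must be for A^T A). The largest is λ_max = (49 + sqrt(1105))/2 ≈ 41.1208, hence ||A||_2 = sqrt(λ_max) = sqrt((49 + sqrt(1105))/2) ≈ 6.4125.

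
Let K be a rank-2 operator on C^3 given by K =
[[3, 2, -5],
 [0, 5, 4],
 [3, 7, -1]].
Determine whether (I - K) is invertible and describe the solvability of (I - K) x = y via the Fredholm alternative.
(I - K) is invertible (det(I - K) = -12 ≠ 0), so for every y in C^3 the equation (I - K) x = y has a unique solution.

K has rank 2 and factors as K = U V^T = u1 v1^T + u2 v2^T with u1 = (1, -2, -1), v1 = (1, -1, -3), u2 = (-1, -1, -2), v2 = (-2, -3, 2) (multiplying out reproduces the displayed K). The nonzero eigenvalues of U V^T coincide with those of the 2 x 2 matrix G = V^T U = [[v1·u1, v1·u2], [v2·u1, v2·u2]] = [[6, 6], [2, 1]], and by the Sylvester determinant identity det(I_3 - U V^T) = det(I_2 - V^T U) = det([[-5, -6], [-2, 0]]) = (-5)(0) - (-6)(-2) = -12. (Direct check: I - K =
[[-2, -2, 5],
 [0, -4, -4],
 [-3, -7, 2]]
has determinant -12.) The finite-dimensional Fredholm alternative says: either (I - K) is invertible, or ker(I - K) ≠ {0} and then range(I - K) = ker((I - K)^*)^⊥, with dim ker(I - K) = dim ker((I - K)^*). Since det(I - K) ≠ 0, 1 is not an eigenvalue of K and ker(I - K) = {0}, so we are in the first case: for every y there is a unique x = (I - K)^(-1) y. (Explicitly, by the Woodbury identity, (I - U V^T)^(-1) = I + U (I_2 - G)^(-1) V^T.)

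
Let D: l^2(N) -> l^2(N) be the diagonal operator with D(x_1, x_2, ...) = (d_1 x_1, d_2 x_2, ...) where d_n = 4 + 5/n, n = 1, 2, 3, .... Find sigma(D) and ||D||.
sigma(D) = {4 + 5/n : n ≥ 1} ∪ {4}; ||D|| = 9

A bounded diagonal operator on l^2 with diagonal entries d_n has spectrum equal to the closure of {d_n : n ≥ 1}: every d_n is an eigenvalue (with eigenvector e_n), so {d_n} ⊂ sigma(D); the spectrum is closed, so its closure is too; and for lambda not in the closure, (D - lambda I) has bounded inverse (the diagonal entries 1/(d_n - lambda) are bounded). For our sequence d_n = 4 + 5/n, n = 1, 2, 3, ...:
  - {d_n} = {4 + 5/n : n ≥ 1}; the only limit point is 4
  - closure = {4 + 5/n : n ≥ 1} ∪ {4}
For the norm: a diagonal operator has ||D|| = sup_n |d_n|. Here d_n = 4 + 5/n is positive and decreasing, so sup_n |d_n| = d_1 = 4 + 5 = 9. So ||D|| = 9.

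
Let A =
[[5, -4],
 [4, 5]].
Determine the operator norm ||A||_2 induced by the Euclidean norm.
||A||_2 = sqrt(41) ≈ 6.4031 (= sqrt(largest eigenvalue of A^T A))

||A||_2 = sigma_max(A) = sqrt(lambda_max(A^T A)). Form the symmetric matrix M = A^T A =
[[41, 0],
 [0, 41]].
Its characteristic polynomial (trace, determinant of M give the coefficients) is
  p(λ) = det(λ I - M) = λ^2 - 82λ + 1681.
For λ^2 - 82λ + 1681 the discriminant is 0. It is a perfect square (0^2), so the roots are rational: λ = (82 ± 0)/2 = 41, 41.
So the eigenvalues of A^T A are ≈ 41, 41 (all ≥ 0, as they must be for A^T A). The largest is λ_max = 41, hence ||A||_2 = sqrt(λ_max) = sqrt(41) ≈ 6.4031.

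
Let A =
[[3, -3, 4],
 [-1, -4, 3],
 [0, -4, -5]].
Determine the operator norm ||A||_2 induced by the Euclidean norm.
||A||_2 ≈ 7.3413 (= sqrt(largest eigenvalue of A^T A))

||A||_2 = sigma_max(A) = sqrt(lambda_max(A^T A)). Form the symmetric matrix M = A^T A =
[[10, -5, 9],
 [-5, 41, -4],
 [9, -4, 50]].
Its characteristic polynomial (trace, sum of principal 2x2 minors, determinant of M give the coefficients) is
  p(λ) = det(λ I - M) = λ^3 - 101λ^2 + 2838λ - 16129.
No integer candidate from the rational root theorem (±divisors of 16129) is a root, so the roots are irrational. The cubic discriminant is Δ = 452077969 > 0, so there are three distinct real roots. p(7) = -869 and p(8) = 623 have opposite signs, so a root lies in (7, 8); Newton's method refines it to λ ≈ 7.5696. p(39) = 251 and p(40) = -209 have opposite signs, so a root lies in (39, 40); Newton's method refines it to λ ≈ 39.5362. p(53) = -547 and p(54) = 71 have opposite signs, so a root lies in (53, 54); Newton's method refines it to λ ≈ 53.8943. Check (Vieta): the three roots sum to 101, matching tr M = 101.
So the eigenvalues of A^T A are ≈ 7.5696, 39.5362, 53.8943 (all ≥ 0, as they must be for A^T A). The largest is λ_max ≈ 53.8943, hence ||A||_2 = sqrt(λ_max) ≈ 7.3413.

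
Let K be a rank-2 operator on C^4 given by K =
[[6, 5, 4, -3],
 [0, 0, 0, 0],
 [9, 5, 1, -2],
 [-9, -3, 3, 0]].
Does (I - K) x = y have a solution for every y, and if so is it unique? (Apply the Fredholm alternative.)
(I - K) is invertible (det(I - K) = -57 ≠ 0), so for every y in C^4 the equation (I - K) x = y has a unique solution.

K has rank 2 and factors as K = U V^T = u1 v1^T + u2 v2^T with u1 = (-1, 0, 1, -3), v1 = (0, -1, -2, 1), u2 = (-2, 0, -3, 3), v2 = (-3, -2, -1, 1) (multiplying out reproduces the displayed K). The nonzero eigenvalues of U V^T coincide with those of the 2 x 2 matrix G = V^T U = [[v1·u1, v1·u2], [v2·u1, v2·u2]] = [[-5, 9], [-1, 12]], and by the Sylvester determinant identity det(I_4 - U V^T) = det(I_2 - V^T U) = det([[6, -9], [1, -11]]) = (6)(-11) - (-9)(1) = -57. (Direct check: I - K =
[[-5, -5, -4, 3],
 [0, 1, 0, 0],
 [-9, -5, 0, 2],
 [9, 3, -3, 1]]
has determinant -57.) The finite-dimensional Fredholm alternative says: either (I - K) is invertible, or ker(I - K) ≠ {0} and then range(I - K) = ker((I - K)^*)^⊥, with dim ker(I - K) = dim ker((I - K)^*). Since det(I - K) ≠ 0, 1 is not an eigenvalue of K and ker(I - K) = {0}, so we are in the first case: for every y there is a unique x = (I - K)^(-1) y. (Explicitly, by the Woodbury identity, (I - U V^T)^(-1) = I + U (I_2 - G)^(-1) V^T.)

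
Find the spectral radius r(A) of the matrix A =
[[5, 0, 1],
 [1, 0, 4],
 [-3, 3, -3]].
r(A) ≈ 5.028

The eigenvalues of A are the roots of its characteristic polynomial. With M = A (coefficients from the trace, the sum of principal 2x2 minors, and det A):
  p(λ) = det(λ I - M) = λ^3 - 2λ^2 - 24λ + 57.
No integer candidate from the rational root theorem (±divisors of 57) is a root, so the roots are irrational. The cubic discriminant is Δ = 20949 > 0, so there are three distinct real roots. p(-6) = -87 and p(-5) = 2 have opposite signs, so a root lies in (-6, -5); Newton's method refines it to λ ≈ -5.028. p(2) = 9 and p(3) = -6 have opposite signs, so a root lies in (2, 3); Newton's method refines it to λ ≈ 2.5082. p(4) = -7 and p(5) = 12 have opposite signs, so a root lies in (4, 5); Newton's method refines it to λ ≈ 4.5198. Check (Vieta): the three roots sum to 2, matching tr M = 2.
Thus the eigenvalues (to 4 decimals) are -5.028 (modulus 5.028); 2.5082 (modulus 2.5082); 4.5198 (modulus 4.5198). The spectral radius is the largest modulus: r(A) ≈ 5.028. (Cross-check: r(A) ≤ ||A||_2 ≈ 7.2602; equality holds whenever A is normal, though it can also hold for some non-normal A.)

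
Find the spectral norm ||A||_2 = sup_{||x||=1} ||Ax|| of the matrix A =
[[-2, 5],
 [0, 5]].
||A||_2 = sqrt((54 + sqrt(2516))/2) ≈ 7.2166 (= sqrt(largest eigenvalue of A^T A))

||A||_2 = sigma_max(A) = sqrt(lambda_max(A^T A)). Form the symmetric matrix M = A^T A =
[[4, -10],
 [-10, 50]].
Its characteristic polynomial (trace, determinant of M give the coefficients) is
  p(λ) = det(λ I - M) = λ^2 - 54λ + 100.
For λ^2 - 54λ + 100 the discriminant is 2516. It is nonnegative but not a perfect square, so the roots are real and irrational: λ = (54 ± sqrt(2516))/2 ≈ 52.0799, 1.9201.
So the eigenvalues of A^T A are ≈ 1.9201, 52.0799 (all ≥ 0, as they must be for A^T A). The largest is λ_max = (54 + sqrt(2516))/2 ≈ 52.0799, hence ||A||_2 = sqrt(λ_max) = sqrt((54 + sqrt(2516))/2) ≈ 7.2166.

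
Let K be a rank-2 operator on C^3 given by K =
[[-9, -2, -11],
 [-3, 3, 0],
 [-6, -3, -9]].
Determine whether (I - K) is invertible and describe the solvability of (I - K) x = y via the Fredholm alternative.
(I - K) is invertible (det(I - K) = -29 ≠ 0), so for every y in C^3 the equation (I - K) x = y has a unique solution.

K has rank 2 and factors as K = U V^T = u1 v1^T + u2 v2^T with u1 = (3, 1, 2), v1 = (-3, 0, -3), u2 = (-2, 3, -3), v2 = (0, 1, 1) (multiplying out reproduces the displayed K). The nonzero eigenvalues of U V^T coincide with those of the 2 x 2 matrix G = V^T U = [[v1·u1, v1·u2], [v2·u1, v2·u2]] = [[-15, 15], [3, 0]], and by the Sylvester determinant identity det(I_3 - U V^T) = det(I_2 - V^T U) = det([[16, -15], [-3, 1]]) = (16)(1) - (-15)(-3) = -29. (Direct check: I - K =
[[10, 2, 11],
 [3, -2, 0],
 [6, 3, 10]]
has determinant -29.) The finite-dimensional Fredholm alternative says: either (I - K) is invertible, or ker(I - K) ≠ {0} and then range(I - K) = ker((I - K)^*)^⊥, with dim ker(I - K) = dim ker((I - K)^*). Since det(I - K) ≠ 0, 1 is not an eigenvalue of K and ker(I - K) = {0}, so we are in the first case: for every y there is a unique x = (I - K)^(-1) y. (Explicitly, by the Woodbury identity, (I - U V^T)^(-1) = I + U (I_2 - G)^(-1) V^T.)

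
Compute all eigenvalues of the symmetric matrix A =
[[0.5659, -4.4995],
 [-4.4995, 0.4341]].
sigma(A) ≈ {-4, 5}

A is real symmetric, so its spectrum consists of real eigenvalues. Expanding the characteristic polynomial of the displayed matrix gives
  det(λ I - A) = p(λ) = λ^2 + (-1)λ + (-20).
Solving p(λ) = 0 yields eigenvalues ≈ -4, 5. (A is shown rounded to 4 decimals, so these recover the underlying integer eigenvalues to within that precision.)
Verification: the trace of A = 1 equals the sum of eigenvalues 1, and det(A) ≈ -19.9998 matches the eigenvalue product -20.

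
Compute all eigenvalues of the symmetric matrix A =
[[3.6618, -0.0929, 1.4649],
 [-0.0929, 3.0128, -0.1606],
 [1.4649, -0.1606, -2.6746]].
sigma(A) ≈ {-3, 3, 4}

A is real symmetric, so its spectrum consists of real eigenvalues. Expanding the characteristic polynomial of the displayed matrix gives
  det(λ I - A) = p(λ) = λ^3 + (-4)λ^2 + (-9)λ + (36).
Solving p(λ) = 0 yields eigenvalues ≈ -3, 3, 4. (A is shown rounded to 4 decimals, so these recover the underlying integer eigenvalues to within that precision.)
Verification: the trace of A = 4 equals the sum of eigenvalues 4, and det(A) ≈ -35.9998 matches the eigenvalue product -36.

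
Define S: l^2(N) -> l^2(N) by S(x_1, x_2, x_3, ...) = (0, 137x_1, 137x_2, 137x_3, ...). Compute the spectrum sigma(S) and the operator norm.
sigma(S) = closed disk {z in C : |z| ≤ 137}; ||S|| = 137

Note S = 137·U where U is the unit right shift (U x)_k = x_{k-1} (with x_0 := 0); so ||S|| = 137||U|| and sigma(S) = 137·sigma(U). ||S x||^2 = sum_{k≥1} |137x_k|^2 = 18769||x||^2, so ||S|| = 137 and sigma(S) ⊂ {|z| ≤ 137}. For any |lambda| < 137, the equation (S - lambda I) x = 0 forces x_1 = 0, then 137x_k = lambda x_{k+1} ⇒ x = 0, so S has no eigenvalues. But (S - lambda I) is not surjective for |lambda| < 137: solving (S - lambda I) x = e_1 would require x_n proportional to (lambda/137)^(-n), which is not in l^2. So every |lambda| < 137 lies in the residual spectrum. The boundary |lambda| = 137 is in the approximate point spectrum (the spectrum is closed). Hence sigma(S) is the closed disk of radius 137.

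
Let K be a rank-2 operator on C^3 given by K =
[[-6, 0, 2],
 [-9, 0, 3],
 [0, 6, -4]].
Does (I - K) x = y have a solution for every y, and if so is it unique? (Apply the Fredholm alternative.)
(I - K) is invertible (det(I - K) = 17 ≠ 0), so for every y in C^3 the equation (I - K) x = y has a unique solution.

K has rank 2 and factors as K = U V^T = u1 v1^T + u2 v2^T with u1 = (-2, -3, -2), v1 = (1, -2, 1), u2 = (-2, -3, 1), v2 = (2, 2, -2) (multiplying out reproduces the displayed K). The nonzero eigenvalues of U V^T coincide with those of the 2 x 2 matrix G = V^T U = [[v1·u1, v1·u2], [v2·u1, v2·u2]] = [[2, 5], [-6, -12]], and by the Sylvester determinant identity det(I_3 - U V^T) = det(I_2 - V^T U) = det([[-1, -5], [6, 13]]) = (-1)(13) - (-5)(6) = 17. (Direct check: I - K =
[[7, 0, -2],
 [9, 1, -3],
 [0, -6, 5]]
has determinant 17.) The finite-dimensional Fredholm alternative says: either (I - K) is invertible, or ker(I - K) ≠ {0} and then range(I - K) = ker((I - K)^*)^⊥, with dim ker(I - K) = dim ker((I - K)^*). Since det(I - K) ≠ 0, 1 is not an eigenvalue of K and ker(I - K) = {0}, so we are in the first case: for every y there is a unique x = (I - K)^(-1) y. (Explicitly, by the Woodbury identity, (I - U V^T)^(-1) = I + U (I_2 - G)^(-1) V^T.)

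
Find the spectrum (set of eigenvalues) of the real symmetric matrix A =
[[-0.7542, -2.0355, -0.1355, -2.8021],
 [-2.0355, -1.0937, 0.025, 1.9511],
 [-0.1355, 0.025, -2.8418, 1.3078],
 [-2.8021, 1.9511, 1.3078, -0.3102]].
sigma(A) ≈ {-4, -3, -2, 4}

A is real symmetric, so its spectrum consists of real eigenvalues. Expanding the characteristic polynomial of the displayed matrix gives
  det(λ I - A) = p(λ) = λ^4 + (5)λ^3 + (-10)λ^2 + (-79.9988)λ + (-95.998).
Solving p(λ) = 0 yields eigenvalues ≈ -4, -3, -2, 4. (A is shown rounded to 4 decimals, so these recover the underlying integer eigenvalues to within that precision.)
Verification: the trace of A = -5 equals the sum of eigenvalues -5, and det(A) ≈ -95.9980 matches the eigenvalue product -96.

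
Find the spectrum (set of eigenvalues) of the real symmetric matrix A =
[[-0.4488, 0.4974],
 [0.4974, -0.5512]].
sigma(A) ≈ {-1, 0}

A is real symmetric, so its spectrum consists of real eigenvalues. Expanding the characteristic polynomial of the displayed matrix gives
  det(λ I - A) = p(λ) = λ^2 + (1)λ + (0).
Solving p(λ) = 0 yields eigenvalues ≈ -1, 0. (A is shown rounded to 4 decimals, so these recover the underlying integer eigenvalues to within that precision.)
Verification: the trace of A = -1 equals the sum of eigenvalues -1, and det(A) ≈ -0.0000 matches the eigenvalue product 0.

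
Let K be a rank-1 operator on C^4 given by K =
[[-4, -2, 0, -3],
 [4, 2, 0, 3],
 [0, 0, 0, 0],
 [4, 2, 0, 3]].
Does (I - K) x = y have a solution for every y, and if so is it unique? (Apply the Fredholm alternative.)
(I - K) is singular (det(I - K) = 0, i.e. 1 ∈ sigma(K)). (I - K) x = y is solvable iff y ⊥ ker((I - K)^*) = span{(-4, -2, 0, -3)}, i.e. iff -4y_1 - 2y_2 - 3y_4 = 0. When solvable, the solutions are x = y + c·(1, -1, 0, -1), c arbitrary (ker(I - K) = span{(1, -1, 0, -1)}, dimension 1).

K has rank 1, so it is an outer product K = u v^T: every row of K is a multiple of one row vector. Reading off the entries, u = (1, -1, 0, -1) and v = (-4, -2, 0, -3) (row i of K equals u_i·v^T). A rank-one matrix u v^T satisfies K u = u (v·u) and kills the (3)-dimensional subspace v^⊥, so its characteristic polynomial is lambda^3 (lambda - v·u) with v·u = tr K = 1. Hence the eigenvalues of I - K are 1 (multiplicity 3) and 1 - (1) = 0, so det(I - K) = 0. (Direct check: I - K =
[[5, 2, 0, 3],
 [-4, -1, 0, -3],
 [0, 0, 1, 0],
 [-4, -2, 0, -2]]
has determinant 0.) So 1 is an eigenvalue of K and (I - K) is not invertible. The finite-dimensional Fredholm alternative says: either (I - K) is invertible, or ker(I - K) ≠ {0} and then range(I - K) = ker((I - K)^*)^⊥, with dim ker(I - K) = dim ker((I - K)^*). We are in the second case, so we need both kernels. Kernel of I - K: (I - K) u = u - u (v·u) = u - u = 0, so ker(I - K) = span{u} = span{(1, -1, 0, -1)} (it is exactly 1-dimensional because rank(I - K) = 3). Kernel of the adjoint: K is real, so (I - K)^* = I - K^T = I - v u^T, and (I - v u^T) v = v - v (u·v) = 0; hence ker((I - K)^*) = span{v} = span{(-4, -2, 0, -3)}. Therefore (I - K) x = y is solvable iff <y, v> = 0, i.e. iff -4y_1 - 2y_2 - 3y_4 = 0. When this holds, K y = u (v·y) = 0, so (I - K) y = y and x = y is a particular solution; the full solution set is the line x = y + c·u = y + c·(1, -1, 0, -1), c ∈ C.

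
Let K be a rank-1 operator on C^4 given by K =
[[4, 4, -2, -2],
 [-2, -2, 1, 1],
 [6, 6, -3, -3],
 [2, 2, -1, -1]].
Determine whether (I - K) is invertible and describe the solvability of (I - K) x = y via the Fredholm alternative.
(I - K) is invertible (det(I - K) = 3 ≠ 0), so for every y in C^4 the equation (I - K) x = y has a unique solution.

K has rank 1, so it is an outer product K = u v^T: every row of K is a multiple of one row vector. Reading off the entries, u = (-2, 1, -3, -1) and v = (-2, -2, 1, 1) (row i of K equals u_i·v^T). A rank-one matrix u v^T satisfies K u = u (v·u) and kills the (3)-dimensional subspace v^⊥, so its characteristic polynomial is lambda^3 (lambda - v·u) with v·u = tr K = -2. Hence the eigenvalues of I - K are 1 (multiplicity 3) and 1 - (-2) = 3, so det(I - K) = 3. (Direct check: I - K =
[[-3, -4, 2, 2],
 [2, 3, -1, -1],
 [-6, -6, 4, 3],
 [-2, -2, 1, 2]]
has determinant 3.) The finite-dimensional Fredholm alternative says: either (I - K) is invertible, or ker(I - K) ≠ {0} and then range(I - K) = ker((I - K)^*)^⊥, with dim ker(I - K) = dim ker((I - K)^*). Since det(I - K) ≠ 0, 1 is not an eigenvalue of K and ker(I - K) = {0}, so we are in the first case: for every y there is a unique x = (I - K)^(-1) y. Explicitly, by the Sherman–Morrison formula, (I - u v^T)^(-1) = I + u v^T/(1 - v·u), i.e. (I - K)^(-1) = I + K/(3).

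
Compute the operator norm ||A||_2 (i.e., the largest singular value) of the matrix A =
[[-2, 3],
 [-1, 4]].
||A||_2 = sqrt((30 + sqrt(800))/2) ≈ 5.3983 (= sqrt(largest eigenvalue of A^T A))

||A||_2 = sigma_max(A) = sqrt(lambda_max(A^T A)). Form the symmetric matrix M = A^T A =
[[5, -10],
 [-10, 25]].
Its characteristic polynomial (trace, determinant of M give the coefficients) is
  p(λ) = det(λ I - M) = λ^2 - 30λ + 25.
For λ^2 - 30λ + 25 the discriminant is 800. It is nonnegative but not a perfect square, so the roots are real and irrational: λ = (30 ± sqrt(800))/2 ≈ 29.1421, 0.8579.
So the eigenvalues of A^T A are ≈ 0.8579, 29.1421 (all ≥ 0, as they must be for A^T A). The largest is λ_max = (30 + sqrt(800))/2 ≈ 29.1421, hence ||A||_2 = sqrt(λ_max) = sqrt((30 + sqrt(800))/2) ≈ 5.3983.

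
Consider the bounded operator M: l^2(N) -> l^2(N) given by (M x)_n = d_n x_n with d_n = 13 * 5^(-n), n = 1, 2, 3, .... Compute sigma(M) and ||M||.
sigma(M) = {13 * 5^(-n) : n ≥ 1} ∪ {0}; ||M|| = 13/5

A bounded diagonal operator on l^2 with diagonal entries d_n has spectrum equal to the closure of {d_n : n ≥ 1}: every d_n is an eigenvalue (with eigenvector e_n), so {d_n} ⊂ sigma(M); the spectrum is closed, so its closure is too; and for lambda not in the closure, (M - lambda I) has bounded inverse (the diagonal entries 1/(d_n - lambda) are bounded). For our sequence d_n = 13 * 5^(-n), n = 1, 2, 3, ...:
  - {d_n} = {13 * 5^(-n) : n ≥ 1}; the only limit point is 0
  - closure = {13 * 5^(-n) : n ≥ 1} ∪ {0}
For the norm: a diagonal operator has ||M|| = sup_n |d_n|. Here d_n = 13 * 5^(-n) is positive and decreasing, so sup_n |d_n| = d_1 = 13/5. So ||M|| = 13/5.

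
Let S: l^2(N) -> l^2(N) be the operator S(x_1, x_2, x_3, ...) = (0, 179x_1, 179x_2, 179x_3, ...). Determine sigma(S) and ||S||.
sigma(S) = closed disk {z in C : |z| ≤ 179}; ||S|| = 179

Note S = 179·U where U is the unit right shift (U x)_k = x_{k-1} (with x_0 := 0); so ||S|| = 179||U|| and sigma(S) = 179·sigma(U). ||S x||^2 = sum_{k≥1} |179x_k|^2 = 32041||x||^2, so ||S|| = 179 and sigma(S) ⊂ {|z| ≤ 179}. For any |lambda| < 179, the equation (S - lambda I) x = 0 forces x_1 = 0, then 179x_k = lambda x_{k+1} ⇒ x = 0, so S has no eigenvalues. But (S - lambda I) is not surjective for |lambda| < 179: solving (S - lambda I) x = e_1 would require x_n proportional to (lambda/179)^(-n), which is not in l^2. So every |lambda| < 179 lies in the residual spectrum. The boundary |lambda| = 179 is in the approximate point spectrum (the spectrum is closed). Hence sigma(S) is the closed disk of radius 179.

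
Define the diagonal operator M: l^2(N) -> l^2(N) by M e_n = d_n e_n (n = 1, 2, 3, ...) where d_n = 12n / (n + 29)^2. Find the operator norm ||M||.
||M|| = 3/29 (attained at n = 29)

For M diagonal, ||M|| = sup_n |d_n|. Treat f(x) = 12x / (x + 29)^2 for real x > 0. By the quotient rule, f'(x) = 12(29 - x)/(x + 29)^3, which is positive for x < 29 and negative for x > 29. So f has a unique maximum at x = 29, and since 29 is a positive integer, the supremum over n ≥ 1 is attained at n = 29: d_29 = 12·29/(29 + 29)^2 = 12·29/3364 = 3/29. Hence ||M|| = 3/29.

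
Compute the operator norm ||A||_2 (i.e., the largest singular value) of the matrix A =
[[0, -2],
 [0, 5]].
||A||_2 = sqrt(29) ≈ 5.3852 (= sqrt(largest eigenvalue of A^T A))

||A||_2 = sigma_max(A) = sqrt(lambda_max(A^T A)). Form the symmetric matrix M = A^T A =
[[0, 0],
 [0, 29]].
Its characteristic polynomial (trace, determinant of M give the coefficients) is
  p(λ) = det(λ I - M) = λ^2 - 29λ.
For λ^2 - 29λ the discriminant is 841. It is a perfect square (29^2), so the roots are rational: λ = (29 ± 29)/2 = 29, 0.
So the eigenvalues of A^T A are ≈ 0, 29 (all ≥ 0, as they must be for A^T A). The largest is λ_max = 29, hence ||A||_2 = sqrt(λ_max) = sqrt(29) ≈ 5.3852.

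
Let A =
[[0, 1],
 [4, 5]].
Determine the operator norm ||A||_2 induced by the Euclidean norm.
||A||_2 = sqrt((42 + sqrt(1700))/2) ≈ 6.451 (= sqrt(largest eigenvalue of A^T A))

||A||_2 = sigma_max(A) = sqrt(lambda_max(A^T A)). Form the symmetric matrix M = A^T A =
[[16, 20],
 [20, 26]].
Its characteristic polynomial (trace, determinant of M give the coefficients) is
  p(λ) = det(λ I - M) = λ^2 - 42λ + 16.
For λ^2 - 42λ + 16 the discriminant is 1700. It is nonnegative but not a perfect square, so the roots are real and irrational: λ = (42 ± sqrt(1700))/2 ≈ 41.6155, 0.3845.
So the eigenvalues of A^T A are ≈ 0.3845, 41.6155 (all ≥ 0, as they must be for A^T A). The largest is λ_max = (42 + sqrt(1700))/2 ≈ 41.6155, hence ||A||_2 = sqrt(λ_max) = sqrt((42 + sqrt(1700))/2) ≈ 6.451.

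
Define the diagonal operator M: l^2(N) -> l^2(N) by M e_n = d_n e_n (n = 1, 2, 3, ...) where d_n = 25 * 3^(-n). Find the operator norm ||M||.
||M|| = 25/3 (attained at n = 1)

For M diagonal, ||M|| = sup_n |d_n|. The sequence d_n = 25 * 3^(-n) is positive and strictly decreasing (ratio 3^(-1) < 1), so the supremum is d_1 = 25/3. Hence ||M|| = 25/3.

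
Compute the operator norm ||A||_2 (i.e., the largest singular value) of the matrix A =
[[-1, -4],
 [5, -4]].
||A||_2 = sqrt((58 + sqrt(1060))/2) ≈ 6.729 (= sqrt(largest eigenvalue of A^T A))

||A||_2 = sigma_max(A) = sqrt(lambda_max(A^T A)). Form the symmetric matrix M = A^T A =
[[26, -16],
 [-16, 32]].
Its characteristic polynomial (trace, determinant of M give the coefficients) is
  p(λ) = det(λ I - M) = λ^2 - 58λ + 576.
For λ^2 - 58λ + 576 the discriminant is 1060. It is nonnegative but not a perfect square, so the roots are real and irrational: λ = (58 ± sqrt(1060))/2 ≈ 45.2788, 12.7212.
So the eigenvalues of A^T A are ≈ 12.7212, 45.2788 (all ≥ 0, as they must be for A^T A). The largest is λ_max = (58 + sqrt(1060))/2 ≈ 45.2788, hence ||A||_2 = sqrt(λ_max) = sqrt((58 + sqrt(1060))/2) ≈ 6.729.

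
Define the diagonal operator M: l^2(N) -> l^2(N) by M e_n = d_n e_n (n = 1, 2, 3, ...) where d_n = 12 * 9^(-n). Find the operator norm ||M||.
||M|| = 4/3 (attained at n = 1)

For M diagonal, ||M|| = sup_n |d_n|. The sequence d_n = 12 * 9^(-n) is positive and strictly decreasing (ratio 9^(-1) < 1), so the supremum is d_1 = 12/9 = 4/3. Hence ||M|| = 4/3.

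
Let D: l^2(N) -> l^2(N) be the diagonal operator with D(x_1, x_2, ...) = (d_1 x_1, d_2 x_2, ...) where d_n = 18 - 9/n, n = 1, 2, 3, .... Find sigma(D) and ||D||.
sigma(D) = {18 - 9/n : n ≥ 1} ∪ {18}; ||D|| = 18

A bounded diagonal operator on l^2 with diagonal entries d_n has spectrum equal to the closure of {d_n : n ≥ 1}: every d_n is an eigenvalue (with eigenvector e_n), so {d_n} ⊂ sigma(D); the spectrum is closed, so its closure is too; and for lambda not in the closure, (D - lambda I) has bounded inverse (the diagonal entries 1/(d_n - lambda) are bounded). For our sequence d_n = 18 - 9/n, n = 1, 2, 3, ...:
  - {d_n} = {18 - 9/n : n ≥ 1}; the only limit point is 18
  - closure = {18 - 9/n : n ≥ 1} ∪ {18}
For the norm: a diagonal operator has ||D|| = sup_n |d_n|. Here d_n = 18 - 9/n increases monotonically from d_1 = 9 toward 18, with all terms in [9, 18); so sup_n |d_n| = 18 (the supremum is the limit, not attained). So ||D|| = 18.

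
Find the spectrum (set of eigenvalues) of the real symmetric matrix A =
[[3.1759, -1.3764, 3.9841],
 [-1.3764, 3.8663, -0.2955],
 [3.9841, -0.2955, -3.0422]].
sigma(A) ≈ {-5, 3, 6}

A is real symmetric, so its spectrum consists of real eigenvalues. Expanding the characteristic polynomial of the displayed matrix gives
  det(λ I - A) = p(λ) = λ^3 + (-4)λ^2 + (-27)λ + (89.9982).
Solving p(λ) = 0 yields eigenvalues ≈ -5, 3, 6. (A is shown rounded to 4 decimals, so these recover the underlying integer eigenvalues to within that precision.)
Verification: the trace of A = 4 equals the sum of eigenvalues 4, and det(A) ≈ -89.9982 matches the eigenvalue product -90.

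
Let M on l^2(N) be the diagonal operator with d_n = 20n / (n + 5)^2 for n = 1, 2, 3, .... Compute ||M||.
||M|| = 1 (attained at n = 5)

For M diagonal, ||M|| = sup_n |d_n|. Treat f(x) = 20x / (x + 5)^2 for real x > 0. By the quotient rule, f'(x) = 20(5 - x)/(x + 5)^3, which is positive for x < 5 and negative for x > 5. So f has a unique maximum at x = 5, and since 5 is a positive integer, the supremum over n ≥ 1 is attained at n = 5: d_5 = 20·5/(5 + 5)^2 = 20·5/100 = 1. Hence ||M|| = 1.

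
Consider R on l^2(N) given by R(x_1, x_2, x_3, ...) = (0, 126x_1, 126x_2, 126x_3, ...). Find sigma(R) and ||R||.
sigma(R) = closed disk {z in C : |z| ≤ 126}; ||R|| = 126

Note R = 126·U where U is the unit right shift (U x)_k = x_{k-1} (with x_0 := 0); so ||R|| = 126||U|| and sigma(R) = 126·sigma(U). ||R x||^2 = sum_{k≥1} |126x_k|^2 = 15876||x||^2, so ||R|| = 126 and sigma(R) ⊂ {|z| ≤ 126}. For any |lambda| < 126, the equation (R - lambda I) x = 0 forces x_1 = 0, then 126x_k = lambda x_{k+1} ⇒ x = 0, so R has no eigenvalues. But (R - lambda I) is not surjective for |lambda| < 126: solving (R - lambda I) x = e_1 would require x_n proportional to (lambda/126)^(-n), which is not in l^2. So every |lambda| < 126 lies in the residual spectrum. The boundary |lambda| = 126 is in the approximate point spectrum (the spectrum is closed). Hence sigma(R) is the closed disk of radius 126.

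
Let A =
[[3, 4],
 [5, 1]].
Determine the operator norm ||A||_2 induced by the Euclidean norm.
||A||_2 = sqrt((51 + sqrt(1445))/2) ≈ 6.6713 (= sqrt(largest eigenvalue of A^T A))

||A||_2 = sigma_max(A) = sqrt(lambda_max(A^T A)). Form the symmetric matrix M = A^T A =
[[34, 17],
 [17, 17]].
Its characteristic polynomial (trace, determinant of M give the coefficients) is
  p(λ) = det(λ I - M) = λ^2 - 51λ + 289.
For λ^2 - 51λ + 289 the discriminant is 1445. It is nonnegative but not a perfect square, so the roots are real and irrational: λ = (51 ± sqrt(1445))/2 ≈ 44.5066, 6.4934.
So the eigenvalues of A^T A are ≈ 6.4934, 44.5066 (all ≥ 0, as they must be for A^T A). The largest is λ_max = (51 + sqrt(1445))/2 ≈ 44.5066, hence ||A||_2 = sqrt(λ_max) = sqrt((51 + sqrt(1445))/2) ≈ 6.6713.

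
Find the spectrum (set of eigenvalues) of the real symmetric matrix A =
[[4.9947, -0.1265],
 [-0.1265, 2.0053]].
sigma(A) ≈ {2, 5}

A is real symmetric, so its spectrum consists of real eigenvalues. Expanding the characteristic polynomial of the displayed matrix gives
  det(λ I - A) = p(λ) = λ^2 + (-7)λ + (10).
Solving p(λ) = 0 yields eigenvalues ≈ 2, 5. (A is shown rounded to 4 decimals, so these recover the underlying integer eigenvalues to within that precision.)
Verification: the trace of A = 7 equals the sum of eigenvalues 7, and det(A) ≈ 9.9999 matches the eigenvalue product 10.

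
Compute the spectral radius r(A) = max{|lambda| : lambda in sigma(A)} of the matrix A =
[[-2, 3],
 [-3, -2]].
r(A) = sqrt(13) ≈ 3.6056

The eigenvalues of A are the roots of its characteristic polynomial. With M = A (coefficients from the trace and determinant):
  p(λ) = det(λ I - M) = λ^2 + 4λ + 13.
For λ^2 + 4λ + 13 the discriminant is -36. It is negative, so the roots are the complex-conjugate pair λ = -2 ± (sqrt(36)/2) i ≈ -2 ± 3i. For a conjugate pair the product of the roots equals the constant term, so |λ|^2 = 13 and |λ| = sqrt(13) ≈ 3.6056.
Thus the eigenvalues (to 4 decimals) are -2 ± 3i (modulus 3.6056). The spectral radius is the largest modulus: r(A) = sqrt(13) ≈ 3.6056. (Cross-check: r(A) ≤ ||A||_2 ≈ 3.6056; equality holds whenever A is normal, though it can also hold for some non-normal A.)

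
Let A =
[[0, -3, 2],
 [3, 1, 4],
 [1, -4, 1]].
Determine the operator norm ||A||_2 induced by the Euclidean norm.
||A||_2 ≈ 5.8064 (= sqrt(largest eigenvalue of A^T A))

||A||_2 = sigma_max(A) = sqrt(lambda_max(A^T A)). Form the symmetric matrix M = A^T A =
[[10, -1, 13],
 [-1, 26, -6],
 [13, -6, 21]].
Its characteristic polynomial (trace, sum of principal 2x2 minors, determinant of M give the coefficients) is
  p(λ) = det(λ I - M) = λ^3 - 57λ^2 + 810λ - 841.
No integer candidate from the rational root theorem (±divisors of 841) is a root, so the roots are irrational. The cubic discriminant is Δ = 62740521 > 0, so there are three distinct real roots. p(1) = -87 and p(2) = 559 have opposite signs, so a root lies in (1, 2); Newton's method refines it to λ ≈ 1.1257. p(22) = 39 and p(23) = -197 have opposite signs, so a root lies in (22, 23); Newton's method refines it to λ ≈ 22.1595. p(33) = -247 and p(34) = 111 have opposite signs, so a root lies in (33, 34); Newton's method refines it to λ ≈ 33.7148. Check (Vieta): the three roots sum to 57, matching tr M = 57.
So the eigenvalues of A^T A are ≈ 1.1257, 22.1595, 33.7148 (all ≥ 0, as they must be for A^T A). The largest is λ_max ≈ 33.7148, hence ||A||_2 = sqrt(λ_max) ≈ 5.8064.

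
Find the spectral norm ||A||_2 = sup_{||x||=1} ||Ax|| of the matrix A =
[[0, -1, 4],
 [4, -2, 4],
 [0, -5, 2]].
||A||_2 ≈ 7.8617 (= sqrt(largest eigenvalue of A^T A))

||A||_2 = sigma_max(A) = sqrt(lambda_max(A^T A)). Form the symmetric matrix M = A^T A =
[[16, -8, 16],
 [-8, 30, -22],
 [16, -22, 36]].
Its characteristic polynomial (trace, sum of principal 2x2 minors, determinant of M give the coefficients) is
  p(λ) = det(λ I - M) = λ^3 - 82λ^2 + 1332λ - 5184.
No integer candidate from the rational root theorem (±divisors of 5184) is a root, so the roots are irrational. The cubic discriminant is Δ = 509965632 > 0, so there are three distinct real roots. p(5) = -449 and p(6) = 72 have opposite signs, so a root lies in (5, 6); Newton's method refines it to λ ≈ 5.8455. p(14) = 136 and p(15) = -279 have opposite signs, so a root lies in (14, 15); Newton's method refines it to λ ≈ 14.3489. p(61) = -2073 and p(62) = 520 have opposite signs, so a root lies in (61, 62); Newton's method refines it to λ ≈ 61.8057. Check (Vieta): the three roots sum to 82, matching tr M = 82.
So the eigenvalues of A^T A are ≈ 5.8455, 14.3489, 61.8057 (all ≥ 0, as they must be for A^T A). The largest is λ_max ≈ 61.8057, hence ||A||_2 = sqrt(λ_max) ≈ 7.8617.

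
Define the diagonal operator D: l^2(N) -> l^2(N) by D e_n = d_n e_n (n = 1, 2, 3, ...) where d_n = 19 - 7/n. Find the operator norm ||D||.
||D|| = 19

For a diagonal operator on l^2 with entries d_n, ||D|| = sup_n |d_n|. Here d_1 = 12, d_2 = 31/2, ..., and d_n = 19 - 7/n increases monotonically toward 19. All terms lie in [12, 19), so |d_n| = d_n and the supremum is the limit 19, which is not attained by any individual d_n. Hence ||D|| = 19.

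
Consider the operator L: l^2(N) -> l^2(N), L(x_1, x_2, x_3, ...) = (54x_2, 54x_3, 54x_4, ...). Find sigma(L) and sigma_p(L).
sigma(L) = closed disk {z in C : |z| ≤ 54}; sigma_p(L) = open disk {z in C : |z| < 54}

Note L = 54·V where V is the unit left shift (V x)_k = x_{k+1}; so sigma(L) = 54·sigma(V) and ||L|| = 54||V||. ||L x||^2 = 2916sum_{k≥2} |x_k|^2 ≤ 2916||x||^2, with equality on {x : x_1 = 0}, so ||L|| = 54. For any lambda with |lambda| < 54, set r = lambda/54 (|r| < 1); the vector x = (1, r, r^2, ...) is in l^2 and satisfies L x = 54(r, r^2, ...) = lambda x, so lambda is an eigenvalue. On the boundary |lambda| = 54 the geometric series diverges, so no l^2 eigenvector exists, but these lambda lie in the approximate point spectrum. Hence sigma(L) is the closed disk of radius 54 and sigma_p(L) is the open disk.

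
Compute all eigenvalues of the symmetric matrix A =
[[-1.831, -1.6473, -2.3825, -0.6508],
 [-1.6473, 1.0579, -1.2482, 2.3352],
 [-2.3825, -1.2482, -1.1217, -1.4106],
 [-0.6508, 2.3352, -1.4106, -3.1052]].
sigma(A) ≈ {-5, -4, 1, 3}

A is real symmetric, so its spectrum consists of real eigenvalues. Expanding the characteristic polynomial of the displayed matrix gives
  det(λ I - A) = p(λ) = λ^4 + (5)λ^3 + (-13)λ^2 + (-53.0017)λ + (60.0027).
Solving p(λ) = 0 yields eigenvalues ≈ -5, -4, 1, 3. (A is shown rounded to 4 decimals, so these recover the underlying integer eigenvalues to within that precision.)
Verification: the trace of A = -5 equals the sum of eigenvalues -5, and det(A) ≈ 60.0027 matches the eigenvalue product 60.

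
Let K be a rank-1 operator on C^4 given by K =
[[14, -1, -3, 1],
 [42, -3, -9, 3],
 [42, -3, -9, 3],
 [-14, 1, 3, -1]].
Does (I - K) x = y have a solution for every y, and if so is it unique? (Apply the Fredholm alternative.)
(I - K) is singular (det(I - K) = 0, i.e. 1 ∈ sigma(K)). (I - K) x = y is solvable iff y ⊥ ker((I - K)^*) = span{(14, -1, -3, 1)}, i.e. iff 14y_1 - y_2 - 3y_3 + y_4 = 0. When solvable, the solutions are x = y + c·(1, 3, 3, -1), c arbitrary (ker(I - K) = span{(1, 3, 3, -1)}, dimension 1).

K has rank 1, so it is an outer product K = u v^T: every row of K is a multiple of one row vector. Reading off the entries, u = (1, 3, 3, -1) and v = (14, -1, -3, 1) (row i of K equals u_i·v^T). A rank-one matrix u v^T satisfies K u = u (v·u) and kills the (3)-dimensional subspace v^⊥, so its characteristic polynomial is lambda^3 (lambda - v·u) with v·u = tr K = 1. Hence the eigenvalues of I - K are 1 (multiplicity 3) and 1 - (1) = 0, so det(I - K) = 0. (Direct check: I - K =
[[-13, 1, 3, -1],
 [-42, 4, 9, -3],
 [-42, 3, 10, -3],
 [14, -1, -3, 2]]
has determinant 0.) So 1 is an eigenvalue of K and (I - K) is not invertible. The finite-dimensional Fredholm alternative says: either (I - K) is invertible, or ker(I - K) ≠ {0} and then range(I - K) = ker((I - K)^*)^⊥, with dim ker(I - K) = dim ker((I - K)^*). We are in the second case, so we need both kernels. Kernel of I - K: (I - K) u = u - u (v·u) = u - u = 0, so ker(I - K) = span{u} = span{(1, 3, 3, -1)} (it is exactly 1-dimensional because rank(I - K) = 3). Kernel of the adjoint: K is real, so (I - K)^* = I - K^T = I - v u^T, and (I - v u^T) v = v - v (u·v) = 0; hence ker((I - K)^*) = span{v} = span{(14, -1, -3, 1)}. Therefore (I - K) x = y is solvable iff <y, v> = 0, i.e. iff 14y_1 - y_2 - 3y_3 + y_4 = 0. When this holds, K y = u (v·y) = 0, so (I - K) y = y and x = y is a particular solution; the full solution set is the line x = y + c·u = y + c·(1, 3, 3, -1), c ∈ C.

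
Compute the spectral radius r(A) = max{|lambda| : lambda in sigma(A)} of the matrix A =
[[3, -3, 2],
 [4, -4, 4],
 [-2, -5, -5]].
r(A) ≈ 5.8757

The eigenvalues of A are the roots of its characteristic polynomial. With M = A (coefficients from the trace, the sum of principal 2x2 minors, and det A):
  p(λ) = det(λ I - M) = λ^3 + 6λ^2 + 29λ - 28.
No integer candidate from the rational root theorem (±divisors of 28) is a root, so the roots are irrational. The cubic discriminant is Δ = -151952 < 0, so there is one real root and a complex-conjugate pair. p(0) = -28 and p(1) = 8 have opposite signs, so a root lies in (0, 1); Newton's method refines it to λ ≈ 0.811. Dividing out (λ - (0.811)) leaves approximately λ^2 + 6.811λ + 34.524. For λ^2 + 6.811λ + 34.524 the discriminant is -91.7057. It is negative, so the remaining roots are the complex-conjugate pair λ ≈ -3.4055 ± 4.7882i. Their product equals the constant term, so |λ|^2 ≈ 34.524 and |λ| ≈ 5.8757.
Thus the eigenvalues (to 4 decimals) are 0.811 (modulus 0.811); -3.4055 ± 4.7882i (modulus 5.8757). The spectral radius is the largest modulus: r(A) ≈ 5.8757. (Cross-check: r(A) ≤ ||A||_2 ≈ 8.5079; equality holds whenever A is normal, though it can also hold for some non-normal A.)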